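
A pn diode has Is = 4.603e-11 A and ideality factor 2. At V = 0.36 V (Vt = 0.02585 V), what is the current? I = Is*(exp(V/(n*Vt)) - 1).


Step 1: V/(n*Vt) = 0.36/(2*0.02585) = 6.9632
Step 2: exp(6.9632) = 1.0570e+03
Step 3: I = 4.603e-11 * (1.0570e+03 - 1) = 4.86e-08 A

4.86e-08


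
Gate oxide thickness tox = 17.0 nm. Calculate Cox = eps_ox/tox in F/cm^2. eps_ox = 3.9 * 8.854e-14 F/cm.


Step 1: eps_ox = 3.9 * 8.854e-14 = 3.45306e-13 F/cm
Step 2: tox in cm = 17.0 nm * 1e-7 = 1.7000e-06 cm
Step 3: Cox = 3.45306e-13 / 1.7000e-06 = 2.03e-07 F/cm^2

2.03e-07


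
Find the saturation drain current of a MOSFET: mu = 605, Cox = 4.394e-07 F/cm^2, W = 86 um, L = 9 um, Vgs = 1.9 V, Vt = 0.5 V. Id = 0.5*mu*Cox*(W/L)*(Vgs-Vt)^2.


Step 1: Overdrive voltage Vov = Vgs - Vt = 1.9 - 0.5 = 1.4 V
Step 2: W/L = 86/9 = 9.55556
Step 3: Id = 0.5 * 605 * 4.394e-07 * 9.55556 * 1.4^2
Step 4: Id = 2.49e-03 A

2.49e-03


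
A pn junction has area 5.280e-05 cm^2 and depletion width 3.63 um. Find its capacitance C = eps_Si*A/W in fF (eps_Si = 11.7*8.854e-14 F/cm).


Step 1: eps_Si = 11.7 * 8.854e-14 = 1.035918e-12 F/cm
Step 2: W in cm = 3.63 * 1e-4 = 3.63e-04 cm
Step 3: C = 1.035918e-12 * 5.280e-05 / 3.63e-04 = 1.506790e-13 F
Step 4: C = 150.68 fF

150.68


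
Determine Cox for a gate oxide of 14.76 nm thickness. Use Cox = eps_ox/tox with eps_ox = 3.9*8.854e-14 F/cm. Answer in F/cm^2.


Step 1: eps_ox = 3.9 * 8.854e-14 = 3.45306e-13 F/cm
Step 2: tox in cm = 14.76 nm * 1e-7 = 1.4760e-06 cm
Step 3: Cox = 3.45306e-13 / 1.4760e-06 = 2.34e-07 F/cm^2

2.34e-07


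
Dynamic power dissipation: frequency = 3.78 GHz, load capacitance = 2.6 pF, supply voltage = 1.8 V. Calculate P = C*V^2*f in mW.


Step 1: V^2 = 1.8^2 = 3.24 V^2
Step 2: P = C*V^2*f = 2.6e-12 F * 3.24 * 3.78e9 Hz
Step 3: P = 3.184272e-02 W
Step 4: P = 31.843 mW

31.843


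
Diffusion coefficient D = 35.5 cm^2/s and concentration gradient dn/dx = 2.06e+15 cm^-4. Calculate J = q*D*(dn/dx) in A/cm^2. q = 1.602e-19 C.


Step 1: J = q * D * (dn/dx)
Step 2: J = 1.602e-19 * 35.5 * 2.06e+15
Step 3: J = 1.17e-02 A/cm^2

1.17e-02


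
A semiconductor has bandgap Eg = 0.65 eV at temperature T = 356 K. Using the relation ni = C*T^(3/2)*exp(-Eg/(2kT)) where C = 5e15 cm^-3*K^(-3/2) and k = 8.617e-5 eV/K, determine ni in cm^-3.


Step 1: Compute kT = 8.617e-5 * 356 = 0.03067652 eV
Step 2: Exponent = -Eg/(2kT) = -0.65/(2*0.03067652) = -10.59442
Step 3: T^(3/2) = 356^1.5 = 6716.99
Step 4: ni = 5e15 * 6716.99 * exp(-10.59442) = 8.41e+14 cm^-3

8.41e+14


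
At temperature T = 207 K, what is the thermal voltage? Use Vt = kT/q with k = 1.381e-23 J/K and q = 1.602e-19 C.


Step 1: kT = 1.381e-23 * 207 = 2.85867e-21 J
Step 2: Vt = kT/q = 2.85867e-21 / 1.602e-19
Step 3: Vt = 0.01784 V

0.01784


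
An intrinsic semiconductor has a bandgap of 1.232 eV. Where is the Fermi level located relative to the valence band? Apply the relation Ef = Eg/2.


Step 1: For an intrinsic semiconductor, the Fermi level sits at midgap.
Step 2: Ef = Eg / 2 = 1.232 / 2 = 0.616 eV

0.616


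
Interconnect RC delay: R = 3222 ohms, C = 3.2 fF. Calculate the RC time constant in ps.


Step 1: tau = R * C
Step 2: tau = 3222 * 3.2 fF = 3222 * 3.2e-15 F
Step 3: tau = 1.03104e-11 s = 10.3104 ps

10.3104


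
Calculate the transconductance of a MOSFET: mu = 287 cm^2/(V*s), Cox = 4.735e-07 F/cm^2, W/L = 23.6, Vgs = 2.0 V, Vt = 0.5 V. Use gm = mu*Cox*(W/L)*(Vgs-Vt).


Step 1: Vov = Vgs - Vt = 2.0 - 0.5 = 1.5 V
Step 2: gm = mu * Cox * (W/L) * Vov
Step 3: gm = 287 * 4.735e-07 * 23.6 * 1.5 = 4.81e-03 S

4.81e-03


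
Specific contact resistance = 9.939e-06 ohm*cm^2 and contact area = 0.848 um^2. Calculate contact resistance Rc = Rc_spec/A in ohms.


Step 1: Convert area to cm^2: 0.848 um^2 = 8.4800e-09 cm^2
Step 2: Rc = Rc_spec / A = 9.939e-06 / 8.4800e-09
Step 3: Rc = 1.17e+03 ohms

1.17e+03


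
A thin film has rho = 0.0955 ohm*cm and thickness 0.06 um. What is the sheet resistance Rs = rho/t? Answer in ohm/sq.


Step 1: Convert thickness to cm: t = 0.06 um = 6.0000e-06 cm
Step 2: Rs = rho / t = 0.0955 / 6.0000e-06
Step 3: Rs = 15916.7 ohm/sq

15916.7


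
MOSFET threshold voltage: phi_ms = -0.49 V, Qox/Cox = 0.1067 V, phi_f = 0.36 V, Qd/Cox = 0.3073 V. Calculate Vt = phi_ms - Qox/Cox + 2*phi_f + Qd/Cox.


Step 1: Vt = phi_ms - Qox/Cox + 2*phi_f + Qd/Cox
Step 2: Vt = -0.49 - 0.1067 + 2*0.36 + 0.3073
Step 3: Vt = -0.49 - 0.1067 + 0.72 + 0.3073
Step 4: Vt = 0.4306 V

0.4306


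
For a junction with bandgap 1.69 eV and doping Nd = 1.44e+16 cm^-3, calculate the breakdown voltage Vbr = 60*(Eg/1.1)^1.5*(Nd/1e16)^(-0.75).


Step 1: Eg/1.1 = 1.69/1.1 = 1.536364
Step 2: (Eg/1.1)^1.5 = 1.536364^1.5 = 1.904326
Step 3: (Nd/1e16)^(-0.75) = (1.44)^(-0.75) = 0.760726
Step 4: Vbr = 60 * 1.904326 * 0.760726 = 86.9 V

86.9


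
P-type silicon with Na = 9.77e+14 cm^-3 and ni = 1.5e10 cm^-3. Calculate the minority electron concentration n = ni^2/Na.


Step 1: Majority hole concentration p ≈ Na = 9.77e+14 cm^-3
Step 2: n = ni^2 / Na = (1.5e10)^2 / 9.77e+14
Step 3: n = 2.30e+05 cm^-3

2.30e+05


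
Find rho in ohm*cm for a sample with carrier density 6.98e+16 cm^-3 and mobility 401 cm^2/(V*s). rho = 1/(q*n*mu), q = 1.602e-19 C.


Step 1: sigma = q * n * mu = 1.602e-19 * 6.98e+16 * 401 = 4.48397e+00 S/cm
Step 2: rho = 1 / sigma = 1 / 4.48397e+00 = 0.223 ohm*cm

0.223


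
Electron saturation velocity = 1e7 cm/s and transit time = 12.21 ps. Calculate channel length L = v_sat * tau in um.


Step 1: tau in seconds = 12.21 ps * 1e-12 = 1.2210e-11 s
Step 2: L = v_sat * tau = 1e7 * 1.2210e-11 = 1.2210e-04 cm
Step 3: L in um = 1.2210e-04 * 1e4 = 1.221 um

1.221


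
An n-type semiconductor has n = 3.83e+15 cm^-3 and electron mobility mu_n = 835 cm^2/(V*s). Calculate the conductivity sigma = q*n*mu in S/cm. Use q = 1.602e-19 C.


Step 1: sigma = q * n * mu
Step 2: sigma = 1.602e-19 * 3.83e+15 * 835
Step 3: sigma = 5.123e-01 S/cm

5.123e-01


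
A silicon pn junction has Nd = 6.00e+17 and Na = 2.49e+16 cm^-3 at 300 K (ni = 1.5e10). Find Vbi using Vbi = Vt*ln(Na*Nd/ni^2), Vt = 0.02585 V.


Step 1: Compute Na*Nd/ni^2 = 2.49e+16 * 6.00e+17 / (1.5e10)^2 = 6.6400e+13
Step 2: ln(6.6400e+13) = 31.8267
Step 3: Vbi = 0.02585 * 31.8267 = 0.823 V

0.823


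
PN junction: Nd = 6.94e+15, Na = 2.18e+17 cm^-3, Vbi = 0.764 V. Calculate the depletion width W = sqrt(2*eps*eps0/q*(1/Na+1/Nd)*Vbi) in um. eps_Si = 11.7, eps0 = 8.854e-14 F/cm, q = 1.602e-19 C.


Step 1: 1/Na + 1/Nd = 1/2.18e+17 + 1/6.94e+15 = 1.48679e-16
Step 2: 2*eps*eps0/q = 2*11.7*8.854e-14/1.602e-19 = 1.293281e+07
Step 3: W^2 = 1.293281e+07 * 1.48679e-16 * 0.764 = 1.46905e-09
Step 4: W = sqrt(1.46905e-09) = 3.833e-05 cm = 0.3833 um

0.3833


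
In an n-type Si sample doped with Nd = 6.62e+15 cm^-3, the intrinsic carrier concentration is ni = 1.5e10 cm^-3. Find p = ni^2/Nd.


Step 1: Since Nd >> ni, n ≈ Nd = 6.62e+15 cm^-3
Step 2: p = ni^2 / n = (1.5e10)^2 / 6.62e+15
Step 3: p = 2.25e20 / 6.62e+15 = 3.40e+04 cm^-3

3.40e+04


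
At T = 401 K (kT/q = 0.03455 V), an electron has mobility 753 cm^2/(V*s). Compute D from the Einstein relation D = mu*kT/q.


Step 1: D = mu * (kT/q)
Step 2: D = 753 * 0.03455
Step 3: D = 26.02 cm^2/s

26.02


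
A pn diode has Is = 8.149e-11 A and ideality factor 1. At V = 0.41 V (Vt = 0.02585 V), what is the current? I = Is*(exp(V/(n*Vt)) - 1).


Step 1: V/(n*Vt) = 0.41/(1*0.02585) = 15.8607
Step 2: exp(15.8607) = 7.7306e+06
Step 3: I = 8.149e-11 * (7.7306e+06 - 1) = 6.30e-04 A

6.30e-04


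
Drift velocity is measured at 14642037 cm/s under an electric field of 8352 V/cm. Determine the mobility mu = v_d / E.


Step 1: mu = v_d / E
Step 2: mu = 14642037 / 8352
Step 3: mu = 1753.12 cm^2/(V*s)

1753.12


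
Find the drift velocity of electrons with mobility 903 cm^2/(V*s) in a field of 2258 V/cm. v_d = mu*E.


Step 1: v_d = mu * E
Step 2: v_d = 903 * 2258 = 2038974
Step 3: v_d = 2.04e+06 cm/s

2.04e+06


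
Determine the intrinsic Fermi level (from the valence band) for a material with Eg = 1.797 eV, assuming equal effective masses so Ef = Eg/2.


Step 1: For an intrinsic semiconductor, the Fermi level sits at midgap.
Step 2: Ef = Eg / 2 = 1.797 / 2 = 0.8985 eV

0.8985


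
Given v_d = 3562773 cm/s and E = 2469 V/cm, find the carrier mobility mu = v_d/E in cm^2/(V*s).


Step 1: mu = v_d / E
Step 2: mu = 3562773 / 2469
Step 3: mu = 1443.0 cm^2/(V*s)

1443.0


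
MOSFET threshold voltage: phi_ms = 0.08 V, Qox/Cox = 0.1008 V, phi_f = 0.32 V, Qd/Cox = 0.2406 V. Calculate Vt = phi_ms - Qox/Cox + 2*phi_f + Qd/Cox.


Step 1: Vt = phi_ms - Qox/Cox + 2*phi_f + Qd/Cox
Step 2: Vt = 0.08 - 0.1008 + 2*0.32 + 0.2406
Step 3: Vt = 0.08 - 0.1008 + 0.64 + 0.2406
Step 4: Vt = 0.8598 V

0.8598


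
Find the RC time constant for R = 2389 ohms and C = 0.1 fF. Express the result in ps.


Step 1: tau = R * C
Step 2: tau = 2389 * 0.1 fF = 2389 * 1.0e-16 F
Step 3: tau = 2.389e-13 s = 0.2389 ps

0.2389


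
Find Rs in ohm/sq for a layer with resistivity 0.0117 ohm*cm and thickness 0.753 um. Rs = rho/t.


Step 1: Convert thickness to cm: t = 0.753 um = 7.5300e-05 cm
Step 2: Rs = rho / t = 0.0117 / 7.5300e-05
Step 3: Rs = 155.4 ohm/sq

155.4


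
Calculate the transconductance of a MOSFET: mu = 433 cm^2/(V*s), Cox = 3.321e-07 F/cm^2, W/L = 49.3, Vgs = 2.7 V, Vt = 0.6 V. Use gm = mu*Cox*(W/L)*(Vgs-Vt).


Step 1: Vov = Vgs - Vt = 2.7 - 0.6 = 2.1 V
Step 2: gm = mu * Cox * (W/L) * Vov
Step 3: gm = 433 * 3.321e-07 * 49.3 * 2.1 = 1.49e-02 S

1.49e-02


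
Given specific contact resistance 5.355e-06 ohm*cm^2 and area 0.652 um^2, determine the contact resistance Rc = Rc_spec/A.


Step 1: Convert area to cm^2: 0.652 um^2 = 6.5200e-09 cm^2
Step 2: Rc = Rc_spec / A = 5.355e-06 / 6.5200e-09
Step 3: Rc = 8.21e+02 ohms

8.21e+02


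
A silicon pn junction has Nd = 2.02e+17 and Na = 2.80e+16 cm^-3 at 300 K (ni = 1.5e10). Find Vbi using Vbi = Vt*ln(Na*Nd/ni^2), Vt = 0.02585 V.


Step 1: Compute Na*Nd/ni^2 = 2.80e+16 * 2.02e+17 / (1.5e10)^2 = 2.5138e+13
Step 2: ln(2.5138e+13) = 30.8554
Step 3: Vbi = 0.02585 * 30.8554 = 0.798 V

0.798


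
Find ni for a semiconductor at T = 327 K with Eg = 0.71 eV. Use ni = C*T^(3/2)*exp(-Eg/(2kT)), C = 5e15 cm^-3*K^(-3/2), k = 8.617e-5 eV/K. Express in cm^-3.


Step 1: Compute kT = 8.617e-5 * 327 = 0.02817759 eV
Step 2: Exponent = -Eg/(2kT) = -0.71/(2*0.02817759) = -12.59866
Step 3: T^(3/2) = 327^1.5 = 5913.19
Step 4: ni = 5e15 * 5913.19 * exp(-12.59866) = 9.98e+13 cm^-3

9.98e+13


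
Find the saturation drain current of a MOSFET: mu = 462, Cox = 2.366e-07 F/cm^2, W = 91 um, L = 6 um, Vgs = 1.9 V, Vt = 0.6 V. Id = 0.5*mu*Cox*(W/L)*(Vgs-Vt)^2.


Step 1: Overdrive voltage Vov = Vgs - Vt = 1.9 - 0.6 = 1.3 V
Step 2: W/L = 91/6 = 15.1667
Step 3: Id = 0.5 * 462 * 2.366e-07 * 15.1667 * 1.3^2
Step 4: Id = 1.40e-03 A

1.40e-03


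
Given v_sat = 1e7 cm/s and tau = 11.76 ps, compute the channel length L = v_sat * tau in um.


Step 1: tau in seconds = 11.76 ps * 1e-12 = 1.1760e-11 s
Step 2: L = v_sat * tau = 1e7 * 1.1760e-11 = 1.1760e-04 cm
Step 3: L in um = 1.1760e-04 * 1e4 = 1.176 um

1.176


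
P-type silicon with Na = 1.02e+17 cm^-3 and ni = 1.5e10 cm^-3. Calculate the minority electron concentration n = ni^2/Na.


Step 1: Majority hole concentration p ≈ Na = 1.02e+17 cm^-3
Step 2: n = ni^2 / Na = (1.5e10)^2 / 1.02e+17
Step 3: n = 2.21e+03 cm^-3

2.21e+03


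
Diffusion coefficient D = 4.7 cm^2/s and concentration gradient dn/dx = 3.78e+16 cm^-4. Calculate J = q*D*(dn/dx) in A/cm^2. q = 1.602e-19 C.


Step 1: J = q * D * (dn/dx)
Step 2: J = 1.602e-19 * 4.7 * 3.78e+16
Step 3: J = 2.85e-02 A/cm^2

2.85e-02


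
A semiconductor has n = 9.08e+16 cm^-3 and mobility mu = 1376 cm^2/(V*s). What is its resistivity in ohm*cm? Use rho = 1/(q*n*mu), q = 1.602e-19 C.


Step 1: sigma = q * n * mu = 1.602e-19 * 9.08e+16 * 1376 = 2.00155e+01 S/cm
Step 2: rho = 1 / sigma = 1 / 2.00155e+01 = 0.04996 ohm*cm

0.04996


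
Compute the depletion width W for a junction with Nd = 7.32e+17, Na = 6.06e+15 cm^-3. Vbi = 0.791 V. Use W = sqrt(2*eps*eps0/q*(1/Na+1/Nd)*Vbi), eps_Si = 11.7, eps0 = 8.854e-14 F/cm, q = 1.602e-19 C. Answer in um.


Step 1: 1/Na + 1/Nd = 1/6.06e+15 + 1/7.32e+17 = 1.66383e-16
Step 2: 2*eps*eps0/q = 2*11.7*8.854e-14/1.602e-19 = 1.293281e+07
Step 3: W^2 = 1.293281e+07 * 1.66383e-16 * 0.791 = 1.70207e-09
Step 4: W = sqrt(1.70207e-09) = 4.126e-05 cm = 0.4126 um

0.4126


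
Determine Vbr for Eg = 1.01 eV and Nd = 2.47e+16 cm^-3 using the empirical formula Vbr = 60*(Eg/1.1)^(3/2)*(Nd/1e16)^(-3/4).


Step 1: Eg/1.1 = 1.01/1.1 = 0.918182
Step 2: (Eg/1.1)^1.5 = 0.918182^1.5 = 0.879819
Step 3: (Nd/1e16)^(-0.75) = (2.47)^(-0.75) = 0.507548
Step 4: Vbr = 60 * 0.879819 * 0.507548 = 26.8 V

26.8


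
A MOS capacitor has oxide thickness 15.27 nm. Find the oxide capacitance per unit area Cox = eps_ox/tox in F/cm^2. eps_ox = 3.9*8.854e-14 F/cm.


Step 1: eps_ox = 3.9 * 8.854e-14 = 3.45306e-13 F/cm
Step 2: tox in cm = 15.27 nm * 1e-7 = 1.5270e-06 cm
Step 3: Cox = 3.45306e-13 / 1.5270e-06 = 2.26e-07 F/cm^2

2.26e-07


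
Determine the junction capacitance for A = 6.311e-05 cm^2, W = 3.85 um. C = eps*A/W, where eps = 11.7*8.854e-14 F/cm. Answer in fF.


Step 1: eps_Si = 11.7 * 8.854e-14 = 1.035918e-12 F/cm
Step 2: W in cm = 3.85 * 1e-4 = 3.85e-04 cm
Step 3: C = 1.035918e-12 * 6.311e-05 / 3.85e-04 = 1.698098e-13 F
Step 4: C = 169.81 fF

169.81


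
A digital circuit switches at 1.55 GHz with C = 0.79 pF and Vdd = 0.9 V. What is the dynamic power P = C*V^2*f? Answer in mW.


Step 1: V^2 = 0.9^2 = 0.81 V^2
Step 2: P = C*V^2*f = 0.79e-12 F * 0.81 * 1.55e9 Hz
Step 3: P = 9.91845e-04 W
Step 4: P = 0.992 mW

0.992


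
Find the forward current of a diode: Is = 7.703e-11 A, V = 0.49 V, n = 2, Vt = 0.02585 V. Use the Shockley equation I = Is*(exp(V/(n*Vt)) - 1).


Step 1: V/(n*Vt) = 0.49/(2*0.02585) = 9.4778
Step 2: exp(9.4778) = 1.3066e+04
Step 3: I = 7.703e-11 * (1.3066e+04 - 1) = 1.01e-06 A

1.01e-06


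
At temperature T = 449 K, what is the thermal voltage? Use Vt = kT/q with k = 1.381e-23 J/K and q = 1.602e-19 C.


Step 1: kT = 1.381e-23 * 449 = 6.20069e-21 J
Step 2: Vt = kT/q = 6.20069e-21 / 1.602e-19
Step 3: Vt = 0.03871 V

0.03871


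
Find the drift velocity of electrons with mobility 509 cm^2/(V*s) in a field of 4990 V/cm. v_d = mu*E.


Step 1: v_d = mu * E
Step 2: v_d = 509 * 4990 = 2539910
Step 3: v_d = 2.54e+06 cm/s

2.54e+06


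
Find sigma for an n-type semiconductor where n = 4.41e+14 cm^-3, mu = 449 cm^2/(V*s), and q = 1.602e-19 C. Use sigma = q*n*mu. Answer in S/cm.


Step 1: sigma = q * n * mu
Step 2: sigma = 1.602e-19 * 4.41e+14 * 449
Step 3: sigma = 3.172e-02 S/cm

3.172e-02


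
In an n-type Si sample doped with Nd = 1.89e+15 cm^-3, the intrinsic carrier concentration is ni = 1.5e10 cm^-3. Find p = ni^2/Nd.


Step 1: Since Nd >> ni, n ≈ Nd = 1.89e+15 cm^-3
Step 2: p = ni^2 / n = (1.5e10)^2 / 1.89e+15
Step 3: p = 2.25e20 / 1.89e+15 = 1.19e+05 cm^-3

1.19e+05


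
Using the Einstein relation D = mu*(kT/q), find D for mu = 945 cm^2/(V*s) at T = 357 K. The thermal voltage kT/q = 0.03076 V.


Step 1: D = mu * (kT/q)
Step 2: D = 945 * 0.03076
Step 3: D = 29.07 cm^2/s

29.07


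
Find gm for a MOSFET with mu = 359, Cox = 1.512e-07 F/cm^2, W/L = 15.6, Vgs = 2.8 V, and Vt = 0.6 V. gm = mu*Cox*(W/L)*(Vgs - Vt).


Step 1: Vov = Vgs - Vt = 2.8 - 0.6 = 2.2 V
Step 2: gm = mu * Cox * (W/L) * Vov
Step 3: gm = 359 * 1.512e-07 * 15.6 * 2.2 = 1.86e-03 S

1.86e-03


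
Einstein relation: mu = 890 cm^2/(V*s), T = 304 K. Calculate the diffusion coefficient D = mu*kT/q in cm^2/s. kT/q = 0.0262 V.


Step 1: D = mu * (kT/q)
Step 2: D = 890 * 0.0262
Step 3: D = 23.32 cm^2/s

23.32


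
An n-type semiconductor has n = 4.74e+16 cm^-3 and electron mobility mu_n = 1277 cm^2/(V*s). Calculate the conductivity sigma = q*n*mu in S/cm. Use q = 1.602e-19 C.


Step 1: sigma = q * n * mu
Step 2: sigma = 1.602e-19 * 4.74e+16 * 1277
Step 3: sigma = 9.697e+00 S/cm

9.697e+00


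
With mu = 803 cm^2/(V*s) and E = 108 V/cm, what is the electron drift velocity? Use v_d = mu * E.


Step 1: v_d = mu * E
Step 2: v_d = 803 * 108 = 86724
Step 3: v_d = 8.67e+04 cm/s

8.67e+04


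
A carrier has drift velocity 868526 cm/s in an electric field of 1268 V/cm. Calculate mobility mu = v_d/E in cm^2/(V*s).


Step 1: mu = v_d / E
Step 2: mu = 868526 / 1268
Step 3: mu = 684.96 cm^2/(V*s)

684.96


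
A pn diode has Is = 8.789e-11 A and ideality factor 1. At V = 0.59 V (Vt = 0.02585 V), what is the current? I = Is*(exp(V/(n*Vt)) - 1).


Step 1: V/(n*Vt) = 0.59/(1*0.02585) = 22.8240
Step 2: exp(22.8240) = 8.1722e+09
Step 3: I = 8.789e-11 * (8.1722e+09 - 1) = 7.18e-01 A

7.18e-01


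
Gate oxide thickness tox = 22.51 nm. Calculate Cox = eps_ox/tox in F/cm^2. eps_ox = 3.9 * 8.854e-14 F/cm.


Step 1: eps_ox = 3.9 * 8.854e-14 = 3.45306e-13 F/cm
Step 2: tox in cm = 22.51 nm * 1e-7 = 2.2510e-06 cm
Step 3: Cox = 3.45306e-13 / 2.2510e-06 = 1.53e-07 F/cm^2

1.53e-07


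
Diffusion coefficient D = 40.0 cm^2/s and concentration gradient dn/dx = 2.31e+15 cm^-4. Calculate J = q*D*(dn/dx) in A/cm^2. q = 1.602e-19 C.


Step 1: J = q * D * (dn/dx)
Step 2: J = 1.602e-19 * 40.0 * 2.31e+15
Step 3: J = 1.48e-02 A/cm^2

1.48e-02


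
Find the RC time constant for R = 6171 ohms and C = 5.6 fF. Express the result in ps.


Step 1: tau = R * C
Step 2: tau = 6171 * 5.6 fF = 6171 * 5.6e-15 F
Step 3: tau = 3.45576e-11 s = 34.5576 ps

34.5576


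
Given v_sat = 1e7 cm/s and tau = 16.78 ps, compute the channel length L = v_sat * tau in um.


Step 1: tau in seconds = 16.78 ps * 1e-12 = 1.6780e-11 s
Step 2: L = v_sat * tau = 1e7 * 1.6780e-11 = 1.6780e-04 cm
Step 3: L in um = 1.6780e-04 * 1e4 = 1.678 um

1.678


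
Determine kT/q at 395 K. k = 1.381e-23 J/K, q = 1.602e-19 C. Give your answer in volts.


Step 1: kT = 1.381e-23 * 395 = 5.45495e-21 J
Step 2: Vt = kT/q = 5.45495e-21 / 1.602e-19
Step 3: Vt = 0.03405 V

0.03405


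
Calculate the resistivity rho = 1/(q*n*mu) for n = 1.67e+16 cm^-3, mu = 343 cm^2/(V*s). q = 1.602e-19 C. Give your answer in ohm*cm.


Step 1: sigma = q * n * mu = 1.602e-19 * 1.67e+16 * 343 = 9.17642e-01 S/cm
Step 2: rho = 1 / sigma = 1 / 9.17642e-01 = 1.09 ohm*cm

1.09


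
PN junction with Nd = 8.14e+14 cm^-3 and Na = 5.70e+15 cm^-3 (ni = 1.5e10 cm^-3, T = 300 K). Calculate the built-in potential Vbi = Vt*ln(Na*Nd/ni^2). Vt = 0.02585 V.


Step 1: Compute Na*Nd/ni^2 = 5.70e+15 * 8.14e+14 / (1.5e10)^2 = 2.0621e+10
Step 2: ln(2.0621e+10) = 23.7496
Step 3: Vbi = 0.02585 * 23.7496 = 0.614 V

0.614


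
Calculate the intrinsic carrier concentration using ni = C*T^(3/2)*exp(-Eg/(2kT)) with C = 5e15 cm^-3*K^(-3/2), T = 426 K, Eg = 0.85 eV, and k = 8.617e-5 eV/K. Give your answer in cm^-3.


Step 1: Compute kT = 8.617e-5 * 426 = 0.03670842 eV
Step 2: Exponent = -Eg/(2kT) = -0.85/(2*0.03670842) = -11.57773
Step 3: T^(3/2) = 426^1.5 = 8792.54
Step 4: ni = 5e15 * 8792.54 * exp(-11.57773) = 4.12e+14 cm^-3

4.12e+14


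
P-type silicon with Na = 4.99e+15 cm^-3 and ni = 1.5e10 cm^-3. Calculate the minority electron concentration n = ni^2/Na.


Step 1: Majority hole concentration p ≈ Na = 4.99e+15 cm^-3
Step 2: n = ni^2 / Na = (1.5e10)^2 / 4.99e+15
Step 3: n = 4.51e+04 cm^-3

4.51e+04


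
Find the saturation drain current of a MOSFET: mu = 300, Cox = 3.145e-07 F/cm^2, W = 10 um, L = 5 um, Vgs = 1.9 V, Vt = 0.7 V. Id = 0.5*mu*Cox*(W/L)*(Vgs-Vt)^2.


Step 1: Overdrive voltage Vov = Vgs - Vt = 1.9 - 0.7 = 1.2 V
Step 2: W/L = 10/5 = 2
Step 3: Id = 0.5 * 300 * 3.145e-07 * 2 * 1.2^2
Step 4: Id = 1.36e-04 A

1.36e-04


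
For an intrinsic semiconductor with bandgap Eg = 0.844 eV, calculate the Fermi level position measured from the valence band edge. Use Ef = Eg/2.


Step 1: For an intrinsic semiconductor, the Fermi level sits at midgap.
Step 2: Ef = Eg / 2 = 0.844 / 2 = 0.422 eV

0.422


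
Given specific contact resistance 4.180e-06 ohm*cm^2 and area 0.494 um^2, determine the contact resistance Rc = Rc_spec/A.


Step 1: Convert area to cm^2: 0.494 um^2 = 4.9400e-09 cm^2
Step 2: Rc = Rc_spec / A = 4.180e-06 / 4.9400e-09
Step 3: Rc = 8.46e+02 ohms

8.46e+02


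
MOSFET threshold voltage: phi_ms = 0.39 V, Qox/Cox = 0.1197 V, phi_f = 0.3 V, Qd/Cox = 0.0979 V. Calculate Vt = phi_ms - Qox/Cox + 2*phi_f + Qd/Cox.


Step 1: Vt = phi_ms - Qox/Cox + 2*phi_f + Qd/Cox
Step 2: Vt = 0.39 - 0.1197 + 2*0.3 + 0.0979
Step 3: Vt = 0.39 - 0.1197 + 0.6 + 0.0979
Step 4: Vt = 0.9682 V

0.9682


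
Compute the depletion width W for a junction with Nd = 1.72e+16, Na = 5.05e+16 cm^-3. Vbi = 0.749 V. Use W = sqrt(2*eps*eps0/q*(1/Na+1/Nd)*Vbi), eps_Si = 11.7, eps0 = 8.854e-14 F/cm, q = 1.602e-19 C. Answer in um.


Step 1: 1/Na + 1/Nd = 1/5.05e+16 + 1/1.72e+16 = 7.79415e-17
Step 2: 2*eps*eps0/q = 2*11.7*8.854e-14/1.602e-19 = 1.293281e+07
Step 3: W^2 = 1.293281e+07 * 7.79415e-17 * 0.749 = 7.54994e-10
Step 4: W = sqrt(7.54994e-10) = 2.748e-05 cm = 0.2748 um

0.2748


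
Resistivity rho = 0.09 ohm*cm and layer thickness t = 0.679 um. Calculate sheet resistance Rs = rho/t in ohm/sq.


Step 1: Convert thickness to cm: t = 0.679 um = 6.7900e-05 cm
Step 2: Rs = rho / t = 0.09 / 6.7900e-05
Step 3: Rs = 1325.5 ohm/sq

1325.5


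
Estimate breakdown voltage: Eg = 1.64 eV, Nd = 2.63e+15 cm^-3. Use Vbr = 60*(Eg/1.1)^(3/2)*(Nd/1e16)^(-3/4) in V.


Step 1: Eg/1.1 = 1.64/1.1 = 1.490909
Step 2: (Eg/1.1)^1.5 = 1.490909^1.5 = 1.820441
Step 3: (Nd/1e16)^(-0.75) = (0.263)^(-0.75) = 2.722909
Step 4: Vbr = 60 * 1.820441 * 2.722909 = 297.4 V

297.4


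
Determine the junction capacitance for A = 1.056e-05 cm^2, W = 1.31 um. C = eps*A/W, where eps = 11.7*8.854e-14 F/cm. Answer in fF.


Step 1: eps_Si = 11.7 * 8.854e-14 = 1.035918e-12 F/cm
Step 2: W in cm = 1.31 * 1e-4 = 1.31e-04 cm
Step 3: C = 1.035918e-12 * 1.056e-05 / 1.31e-04 = 8.350606e-14 F
Step 4: C = 83.51 fF

83.51


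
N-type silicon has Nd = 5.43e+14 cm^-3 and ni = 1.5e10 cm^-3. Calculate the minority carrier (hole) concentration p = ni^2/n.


Step 1: Since Nd >> ni, n ≈ Nd = 5.43e+14 cm^-3
Step 2: p = ni^2 / n = (1.5e10)^2 / 5.43e+14
Step 3: p = 2.25e20 / 5.43e+14 = 4.14e+05 cm^-3

4.14e+05


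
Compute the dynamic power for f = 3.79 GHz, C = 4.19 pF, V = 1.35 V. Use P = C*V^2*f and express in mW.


Step 1: V^2 = 1.35^2 = 1.8225 V^2
Step 2: P = C*V^2*f = 4.19e-12 F * 1.8225 * 3.79e9 Hz
Step 3: P = 2.894148225e-02 W
Step 4: P = 28.941 mW

28.941


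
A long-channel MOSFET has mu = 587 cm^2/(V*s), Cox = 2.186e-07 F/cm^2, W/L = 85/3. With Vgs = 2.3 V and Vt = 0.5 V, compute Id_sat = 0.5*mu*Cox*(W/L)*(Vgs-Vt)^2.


Step 1: Overdrive voltage Vov = Vgs - Vt = 2.3 - 0.5 = 1.8 V
Step 2: W/L = 85/3 = 28.3333
Step 3: Id = 0.5 * 587 * 2.186e-07 * 28.3333 * 1.8^2
Step 4: Id = 5.89e-03 A

5.89e-03


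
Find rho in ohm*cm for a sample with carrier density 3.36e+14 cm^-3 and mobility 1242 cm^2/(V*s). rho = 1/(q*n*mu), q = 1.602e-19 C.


Step 1: sigma = q * n * mu = 1.602e-19 * 3.36e+14 * 1242 = 6.68534e-02 S/cm
Step 2: rho = 1 / sigma = 1 / 6.68534e-02 = 14.96 ohm*cm

14.96


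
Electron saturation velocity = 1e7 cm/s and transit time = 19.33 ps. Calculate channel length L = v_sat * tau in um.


Step 1: tau in seconds = 19.33 ps * 1e-12 = 1.9330e-11 s
Step 2: L = v_sat * tau = 1e7 * 1.9330e-11 = 1.9330e-04 cm
Step 3: L in um = 1.9330e-04 * 1e4 = 1.933 um

1.933


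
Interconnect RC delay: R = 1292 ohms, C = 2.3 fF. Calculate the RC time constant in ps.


Step 1: tau = R * C
Step 2: tau = 1292 * 2.3 fF = 1292 * 2.3e-15 F
Step 3: tau = 2.9716e-12 s = 2.9716 ps

2.9716


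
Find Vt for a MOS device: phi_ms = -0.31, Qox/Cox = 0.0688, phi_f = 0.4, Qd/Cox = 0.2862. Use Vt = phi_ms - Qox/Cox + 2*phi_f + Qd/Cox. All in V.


Step 1: Vt = phi_ms - Qox/Cox + 2*phi_f + Qd/Cox
Step 2: Vt = -0.31 - 0.0688 + 2*0.4 + 0.2862
Step 3: Vt = -0.31 - 0.0688 + 0.8 + 0.2862
Step 4: Vt = 0.7074 V

0.7074


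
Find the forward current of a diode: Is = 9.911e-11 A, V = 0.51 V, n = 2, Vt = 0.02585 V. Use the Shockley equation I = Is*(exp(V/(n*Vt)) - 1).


Step 1: V/(n*Vt) = 0.51/(2*0.02585) = 9.8646
Step 2: exp(9.8646) = 1.9237e+04
Step 3: I = 9.911e-11 * (1.9237e+04 - 1) = 1.91e-06 A

1.91e-06


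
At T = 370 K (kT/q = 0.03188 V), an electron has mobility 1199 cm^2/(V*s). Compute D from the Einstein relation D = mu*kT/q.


Step 1: D = mu * (kT/q)
Step 2: D = 1199 * 0.03188
Step 3: D = 38.22 cm^2/s

38.22


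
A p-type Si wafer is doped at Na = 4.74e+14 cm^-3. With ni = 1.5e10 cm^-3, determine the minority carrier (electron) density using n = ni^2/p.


Step 1: Majority hole concentration p ≈ Na = 4.74e+14 cm^-3
Step 2: n = ni^2 / Na = (1.5e10)^2 / 4.74e+14
Step 3: n = 4.75e+05 cm^-3

4.75e+05


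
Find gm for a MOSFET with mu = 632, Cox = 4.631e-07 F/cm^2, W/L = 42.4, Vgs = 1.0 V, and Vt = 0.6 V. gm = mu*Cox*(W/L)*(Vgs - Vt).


Step 1: Vov = Vgs - Vt = 1.0 - 0.6 = 0.4 V
Step 2: gm = mu * Cox * (W/L) * Vov
Step 3: gm = 632 * 4.631e-07 * 42.4 * 0.4 = 4.96e-03 S

4.96e-03


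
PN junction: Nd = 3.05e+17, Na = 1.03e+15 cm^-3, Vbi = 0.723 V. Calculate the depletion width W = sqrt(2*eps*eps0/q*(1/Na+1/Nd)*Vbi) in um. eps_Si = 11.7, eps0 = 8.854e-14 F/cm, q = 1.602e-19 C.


Step 1: 1/Na + 1/Nd = 1/1.03e+15 + 1/3.05e+17 = 9.74152e-16
Step 2: 2*eps*eps0/q = 2*11.7*8.854e-14/1.602e-19 = 1.293281e+07
Step 3: W^2 = 1.293281e+07 * 9.74152e-16 * 0.723 = 9.10873e-09
Step 4: W = sqrt(9.10873e-09) = 9.544e-05 cm = 0.9544 um

0.9544


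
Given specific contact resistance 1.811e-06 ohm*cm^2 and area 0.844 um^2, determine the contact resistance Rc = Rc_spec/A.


Step 1: Convert area to cm^2: 0.844 um^2 = 8.4400e-09 cm^2
Step 2: Rc = Rc_spec / A = 1.811e-06 / 8.4400e-09
Step 3: Rc = 2.15e+02 ohms

2.15e+02


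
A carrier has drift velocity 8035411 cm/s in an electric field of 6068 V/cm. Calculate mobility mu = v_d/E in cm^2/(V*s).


Step 1: mu = v_d / E
Step 2: mu = 8035411 / 6068
Step 3: mu = 1324.23 cm^2/(V*s)

1324.23


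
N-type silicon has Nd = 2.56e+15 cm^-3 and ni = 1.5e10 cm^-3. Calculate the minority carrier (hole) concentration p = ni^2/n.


Step 1: Since Nd >> ni, n ≈ Nd = 2.56e+15 cm^-3
Step 2: p = ni^2 / n = (1.5e10)^2 / 2.56e+15
Step 3: p = 2.25e20 / 2.56e+15 = 8.79e+04 cm^-3

8.79e+04


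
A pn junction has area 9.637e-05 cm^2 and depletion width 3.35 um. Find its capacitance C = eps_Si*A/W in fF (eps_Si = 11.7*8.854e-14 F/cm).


Step 1: eps_Si = 11.7 * 8.854e-14 = 1.035918e-12 F/cm
Step 2: W in cm = 3.35 * 1e-4 = 3.35e-04 cm
Step 3: C = 1.035918e-12 * 9.637e-05 / 3.35e-04 = 2.980042e-13 F
Step 4: C = 298.0 fF

298.0


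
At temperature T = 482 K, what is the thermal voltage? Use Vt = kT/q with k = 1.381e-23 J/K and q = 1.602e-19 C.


Step 1: kT = 1.381e-23 * 482 = 6.65642e-21 J
Step 2: Vt = kT/q = 6.65642e-21 / 1.602e-19
Step 3: Vt = 0.04155 V

0.04155


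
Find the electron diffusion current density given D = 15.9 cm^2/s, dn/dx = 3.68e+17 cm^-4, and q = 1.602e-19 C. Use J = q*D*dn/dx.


Step 1: J = q * D * (dn/dx)
Step 2: J = 1.602e-19 * 15.9 * 3.68e+17
Step 3: J = 9.37e-01 A/cm^2

9.37e-01


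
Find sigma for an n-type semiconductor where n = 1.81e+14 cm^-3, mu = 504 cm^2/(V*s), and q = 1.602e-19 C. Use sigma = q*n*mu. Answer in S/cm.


Step 1: sigma = q * n * mu
Step 2: sigma = 1.602e-19 * 1.81e+14 * 504
Step 3: sigma = 1.461e-02 S/cm

1.461e-02


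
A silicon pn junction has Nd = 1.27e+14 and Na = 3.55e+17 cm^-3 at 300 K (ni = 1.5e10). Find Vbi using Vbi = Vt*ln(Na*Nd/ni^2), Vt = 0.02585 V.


Step 1: Compute Na*Nd/ni^2 = 3.55e+17 * 1.27e+14 / (1.5e10)^2 = 2.0038e+11
Step 2: ln(2.0038e+11) = 26.0235
Step 3: Vbi = 0.02585 * 26.0235 = 0.673 V

0.673


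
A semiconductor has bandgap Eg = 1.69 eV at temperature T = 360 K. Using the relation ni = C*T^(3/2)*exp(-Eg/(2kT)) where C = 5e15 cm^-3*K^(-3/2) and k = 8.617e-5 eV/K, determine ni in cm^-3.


Step 1: Compute kT = 8.617e-5 * 360 = 0.0310212 eV
Step 2: Exponent = -Eg/(2kT) = -1.69/(2*0.0310212) = -27.23944
Step 3: T^(3/2) = 360^1.5 = 6830.52
Step 4: ni = 5e15 * 6830.52 * exp(-27.23944) = 5.05e+07 cm^-3

5.05e+07


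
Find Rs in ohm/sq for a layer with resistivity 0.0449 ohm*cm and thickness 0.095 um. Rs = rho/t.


Step 1: Convert thickness to cm: t = 0.095 um = 9.5000e-06 cm
Step 2: Rs = rho / t = 0.0449 / 9.5000e-06
Step 3: Rs = 4726.3 ohm/sq

4726.3


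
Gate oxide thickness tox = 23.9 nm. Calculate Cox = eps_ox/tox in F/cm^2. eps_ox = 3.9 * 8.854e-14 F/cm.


Step 1: eps_ox = 3.9 * 8.854e-14 = 3.45306e-13 F/cm
Step 2: tox in cm = 23.9 nm * 1e-7 = 2.3900e-06 cm
Step 3: Cox = 3.45306e-13 / 2.3900e-06 = 1.44e-07 F/cm^2

1.44e-07


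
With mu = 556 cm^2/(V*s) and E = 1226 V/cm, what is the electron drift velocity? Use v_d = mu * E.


Step 1: v_d = mu * E
Step 2: v_d = 556 * 1226 = 681656
Step 3: v_d = 6.82e+05 cm/s

6.82e+05


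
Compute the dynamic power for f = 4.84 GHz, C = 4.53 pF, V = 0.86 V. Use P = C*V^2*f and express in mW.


Step 1: V^2 = 0.86^2 = 0.7396 V^2
Step 2: P = C*V^2*f = 4.53e-12 F * 0.7396 * 4.84e9 Hz
Step 3: P = 1.621587792e-02 W
Step 4: P = 16.216 mW

16.216


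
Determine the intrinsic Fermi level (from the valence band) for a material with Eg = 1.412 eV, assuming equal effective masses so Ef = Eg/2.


Step 1: For an intrinsic semiconductor, the Fermi level sits at midgap.
Step 2: Ef = Eg / 2 = 1.412 / 2 = 0.706 eV

0.706


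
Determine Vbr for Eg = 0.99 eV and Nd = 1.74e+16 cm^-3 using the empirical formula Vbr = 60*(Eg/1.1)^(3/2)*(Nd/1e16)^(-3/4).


Step 1: Eg/1.1 = 0.99/1.1 = 0.900000
Step 2: (Eg/1.1)^1.5 = 0.900000^1.5 = 0.853815
Step 3: (Nd/1e16)^(-0.75) = (1.74)^(-0.75) = 0.660067
Step 4: Vbr = 60 * 0.853815 * 0.660067 = 33.8 V

33.8


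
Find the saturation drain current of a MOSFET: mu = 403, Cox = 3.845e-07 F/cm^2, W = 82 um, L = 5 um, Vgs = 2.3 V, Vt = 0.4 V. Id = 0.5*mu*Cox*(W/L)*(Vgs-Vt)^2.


Step 1: Overdrive voltage Vov = Vgs - Vt = 2.3 - 0.4 = 1.9 V
Step 2: W/L = 82/5 = 16.4
Step 3: Id = 0.5 * 403 * 3.845e-07 * 16.4 * 1.9^2
Step 4: Id = 4.59e-03 A

4.59e-03


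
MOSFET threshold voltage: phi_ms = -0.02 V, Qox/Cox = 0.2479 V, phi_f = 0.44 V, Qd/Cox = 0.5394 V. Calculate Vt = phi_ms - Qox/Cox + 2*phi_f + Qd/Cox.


Step 1: Vt = phi_ms - Qox/Cox + 2*phi_f + Qd/Cox
Step 2: Vt = -0.02 - 0.2479 + 2*0.44 + 0.5394
Step 3: Vt = -0.02 - 0.2479 + 0.88 + 0.5394
Step 4: Vt = 1.1515 V

1.1515


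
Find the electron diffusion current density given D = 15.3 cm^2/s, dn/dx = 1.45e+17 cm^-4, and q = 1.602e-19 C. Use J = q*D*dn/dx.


Step 1: J = q * D * (dn/dx)
Step 2: J = 1.602e-19 * 15.3 * 1.45e+17
Step 3: J = 3.55e-01 A/cm^2

3.55e-01


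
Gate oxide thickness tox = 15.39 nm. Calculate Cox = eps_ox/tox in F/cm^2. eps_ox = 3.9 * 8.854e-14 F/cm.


Step 1: eps_ox = 3.9 * 8.854e-14 = 3.45306e-13 F/cm
Step 2: tox in cm = 15.39 nm * 1e-7 = 1.5390e-06 cm
Step 3: Cox = 3.45306e-13 / 1.5390e-06 = 2.24e-07 F/cm^2

2.24e-07


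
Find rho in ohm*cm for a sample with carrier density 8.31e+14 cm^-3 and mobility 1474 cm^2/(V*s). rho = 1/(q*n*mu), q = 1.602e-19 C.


Step 1: sigma = q * n * mu = 1.602e-19 * 8.31e+14 * 1474 = 1.96228e-01 S/cm
Step 2: rho = 1 / sigma = 1 / 1.96228e-01 = 5.096 ohm*cm

5.096


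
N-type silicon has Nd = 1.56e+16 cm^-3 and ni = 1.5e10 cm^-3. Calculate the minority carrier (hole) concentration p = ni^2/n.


Step 1: Since Nd >> ni, n ≈ Nd = 1.56e+16 cm^-3
Step 2: p = ni^2 / n = (1.5e10)^2 / 1.56e+16
Step 3: p = 2.25e20 / 1.56e+16 = 1.44e+04 cm^-3

1.44e+04


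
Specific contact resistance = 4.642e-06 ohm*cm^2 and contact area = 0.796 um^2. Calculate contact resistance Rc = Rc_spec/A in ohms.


Step 1: Convert area to cm^2: 0.796 um^2 = 7.9600e-09 cm^2
Step 2: Rc = Rc_spec / A = 4.642e-06 / 7.9600e-09
Step 3: Rc = 5.83e+02 ohms

5.83e+02


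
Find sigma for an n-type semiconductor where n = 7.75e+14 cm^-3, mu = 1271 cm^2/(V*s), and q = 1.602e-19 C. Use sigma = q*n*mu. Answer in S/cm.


Step 1: sigma = q * n * mu
Step 2: sigma = 1.602e-19 * 7.75e+14 * 1271
Step 3: sigma = 1.578e-01 S/cm

1.578e-01


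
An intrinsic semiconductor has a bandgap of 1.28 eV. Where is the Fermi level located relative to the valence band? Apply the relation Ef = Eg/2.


Step 1: For an intrinsic semiconductor, the Fermi level sits at midgap.
Step 2: Ef = Eg / 2 = 1.28 / 2 = 0.64 eV

0.64


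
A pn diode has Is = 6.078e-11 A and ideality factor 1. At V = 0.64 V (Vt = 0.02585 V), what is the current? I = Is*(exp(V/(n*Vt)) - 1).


Step 1: V/(n*Vt) = 0.64/(1*0.02585) = 24.7582
Step 2: exp(24.7582) = 5.6539e+10
Step 3: I = 6.078e-11 * (5.6539e+10 - 1) = 3.44e+00 A

3.44e+00


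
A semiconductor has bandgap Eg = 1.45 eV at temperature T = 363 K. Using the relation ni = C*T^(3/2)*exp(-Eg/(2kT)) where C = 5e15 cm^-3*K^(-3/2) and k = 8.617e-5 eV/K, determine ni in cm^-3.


Step 1: Compute kT = 8.617e-5 * 363 = 0.03127971 eV
Step 2: Exponent = -Eg/(2kT) = -1.45/(2*0.03127971) = -23.17796
Step 3: T^(3/2) = 363^1.5 = 6916.08
Step 4: ni = 5e15 * 6916.08 * exp(-23.17796) = 2.97e+09 cm^-3

2.97e+09


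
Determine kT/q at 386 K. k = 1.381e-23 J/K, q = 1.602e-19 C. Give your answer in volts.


Step 1: kT = 1.381e-23 * 386 = 5.33066e-21 J
Step 2: Vt = kT/q = 5.33066e-21 / 1.602e-19
Step 3: Vt = 0.03328 V

0.03328


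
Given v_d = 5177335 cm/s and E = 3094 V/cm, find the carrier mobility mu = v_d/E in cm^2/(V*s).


Step 1: mu = v_d / E
Step 2: mu = 5177335 / 3094
Step 3: mu = 1673.35 cm^2/(V*s)

1673.35


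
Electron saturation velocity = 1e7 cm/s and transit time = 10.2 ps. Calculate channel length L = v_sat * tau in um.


Step 1: tau in seconds = 10.2 ps * 1e-12 = 1.0200e-11 s
Step 2: L = v_sat * tau = 1e7 * 1.0200e-11 = 1.0200e-04 cm
Step 3: L in um = 1.0200e-04 * 1e4 = 1.02 um

1.02


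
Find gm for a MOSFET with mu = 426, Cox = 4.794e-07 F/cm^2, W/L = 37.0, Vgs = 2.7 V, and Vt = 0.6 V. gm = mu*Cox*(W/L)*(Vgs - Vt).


Step 1: Vov = Vgs - Vt = 2.7 - 0.6 = 2.1 V
Step 2: gm = mu * Cox * (W/L) * Vov
Step 3: gm = 426 * 4.794e-07 * 37.0 * 2.1 = 1.59e-02 S

1.59e-02


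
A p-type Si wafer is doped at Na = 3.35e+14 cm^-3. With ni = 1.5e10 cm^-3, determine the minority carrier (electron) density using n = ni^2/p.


Step 1: Majority hole concentration p ≈ Na = 3.35e+14 cm^-3
Step 2: n = ni^2 / Na = (1.5e10)^2 / 3.35e+14
Step 3: n = 6.72e+05 cm^-3

6.72e+05


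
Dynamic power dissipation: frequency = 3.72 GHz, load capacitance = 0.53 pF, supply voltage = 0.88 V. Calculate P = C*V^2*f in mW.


Step 1: V^2 = 0.88^2 = 0.7744 V^2
Step 2: P = C*V^2*f = 0.53e-12 F * 0.7744 * 3.72e9 Hz
Step 3: P = 1.52680704e-03 W
Step 4: P = 1.527 mW

1.527


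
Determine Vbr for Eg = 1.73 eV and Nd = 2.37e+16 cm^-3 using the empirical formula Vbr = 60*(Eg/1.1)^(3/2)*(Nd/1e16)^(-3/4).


Step 1: Eg/1.1 = 1.73/1.1 = 1.572727
Step 2: (Eg/1.1)^1.5 = 1.572727^1.5 = 1.972332
Step 3: (Nd/1e16)^(-0.75) = (2.37)^(-0.75) = 0.523527
Step 4: Vbr = 60 * 1.972332 * 0.523527 = 62.0 V

62.0


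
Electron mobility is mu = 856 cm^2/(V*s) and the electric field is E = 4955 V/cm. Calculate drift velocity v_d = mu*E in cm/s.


Step 1: v_d = mu * E
Step 2: v_d = 856 * 4955 = 4241480
Step 3: v_d = 4.24e+06 cm/s

4.24e+06


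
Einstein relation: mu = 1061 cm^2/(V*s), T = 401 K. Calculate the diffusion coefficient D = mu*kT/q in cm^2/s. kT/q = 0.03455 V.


Step 1: D = mu * (kT/q)
Step 2: D = 1061 * 0.03455
Step 3: D = 36.66 cm^2/s

36.66


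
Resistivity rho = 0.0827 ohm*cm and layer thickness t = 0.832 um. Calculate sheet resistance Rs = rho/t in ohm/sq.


Step 1: Convert thickness to cm: t = 0.832 um = 8.3200e-05 cm
Step 2: Rs = rho / t = 0.0827 / 8.3200e-05
Step 3: Rs = 994.0 ohm/sq

994.0


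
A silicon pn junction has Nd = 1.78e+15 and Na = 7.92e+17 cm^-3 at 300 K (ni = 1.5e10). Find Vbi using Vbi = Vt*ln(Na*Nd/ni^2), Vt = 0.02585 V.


Step 1: Compute Na*Nd/ni^2 = 7.92e+17 * 1.78e+15 / (1.5e10)^2 = 6.2656e+12
Step 2: ln(6.2656e+12) = 29.4661
Step 3: Vbi = 0.02585 * 29.4661 = 0.762 V

0.762


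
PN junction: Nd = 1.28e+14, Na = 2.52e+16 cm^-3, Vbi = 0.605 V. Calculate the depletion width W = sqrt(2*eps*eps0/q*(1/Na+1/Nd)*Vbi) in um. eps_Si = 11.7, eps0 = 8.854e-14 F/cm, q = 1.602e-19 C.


Step 1: 1/Na + 1/Nd = 1/2.52e+16 + 1/1.28e+14 = 7.85218e-15
Step 2: 2*eps*eps0/q = 2*11.7*8.854e-14/1.602e-19 = 1.293281e+07
Step 3: W^2 = 1.293281e+07 * 7.85218e-15 * 0.605 = 6.14382e-08
Step 4: W = sqrt(6.14382e-08) = 2.479e-04 cm = 2.479 um

2.479


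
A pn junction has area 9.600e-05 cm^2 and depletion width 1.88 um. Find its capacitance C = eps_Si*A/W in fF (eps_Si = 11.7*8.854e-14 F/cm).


Step 1: eps_Si = 11.7 * 8.854e-14 = 1.035918e-12 F/cm
Step 2: W in cm = 1.88 * 1e-4 = 1.88e-04 cm
Step 3: C = 1.035918e-12 * 9.600e-05 / 1.88e-04 = 5.289794e-13 F
Step 4: C = 528.98 fF

528.98


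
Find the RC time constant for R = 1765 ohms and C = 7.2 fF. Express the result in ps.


Step 1: tau = R * C
Step 2: tau = 1765 * 7.2 fF = 1765 * 7.2e-15 F
Step 3: tau = 1.2708e-11 s = 12.708 ps

12.708


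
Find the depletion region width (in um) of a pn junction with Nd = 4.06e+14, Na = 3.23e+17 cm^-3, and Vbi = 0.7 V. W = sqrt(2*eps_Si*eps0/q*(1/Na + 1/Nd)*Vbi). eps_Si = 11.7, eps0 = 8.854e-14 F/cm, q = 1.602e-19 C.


Step 1: 1/Na + 1/Nd = 1/3.23e+17 + 1/4.06e+14 = 2.46615e-15
Step 2: 2*eps*eps0/q = 2*11.7*8.854e-14/1.602e-19 = 1.293281e+07
Step 3: W^2 = 1.293281e+07 * 2.46615e-15 * 0.7 = 2.23260e-08
Step 4: W = sqrt(2.23260e-08) = 1.494e-04 cm = 1.494 um

1.494


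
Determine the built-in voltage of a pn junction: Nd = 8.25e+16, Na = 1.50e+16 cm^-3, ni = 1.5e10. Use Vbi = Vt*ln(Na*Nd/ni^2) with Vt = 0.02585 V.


Step 1: Compute Na*Nd/ni^2 = 1.50e+16 * 8.25e+16 / (1.5e10)^2 = 5.5000e+12
Step 2: ln(5.5000e+12) = 29.3358
Step 3: Vbi = 0.02585 * 29.3358 = 0.758 V

0.758


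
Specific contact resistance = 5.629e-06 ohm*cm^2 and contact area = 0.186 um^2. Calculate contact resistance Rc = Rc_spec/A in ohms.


Step 1: Convert area to cm^2: 0.186 um^2 = 1.8600e-09 cm^2
Step 2: Rc = Rc_spec / A = 5.629e-06 / 1.8600e-09
Step 3: Rc = 3.03e+03 ohms

3.03e+03


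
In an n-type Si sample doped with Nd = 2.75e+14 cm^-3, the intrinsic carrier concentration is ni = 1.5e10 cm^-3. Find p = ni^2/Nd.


Step 1: Since Nd >> ni, n ≈ Nd = 2.75e+14 cm^-3
Step 2: p = ni^2 / n = (1.5e10)^2 / 2.75e+14
Step 3: p = 2.25e20 / 2.75e+14 = 8.18e+05 cm^-3

8.18e+05


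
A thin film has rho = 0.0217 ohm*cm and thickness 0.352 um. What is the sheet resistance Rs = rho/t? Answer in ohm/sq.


Step 1: Convert thickness to cm: t = 0.352 um = 3.5200e-05 cm
Step 2: Rs = rho / t = 0.0217 / 3.5200e-05
Step 3: Rs = 616.5 ohm/sq

616.5


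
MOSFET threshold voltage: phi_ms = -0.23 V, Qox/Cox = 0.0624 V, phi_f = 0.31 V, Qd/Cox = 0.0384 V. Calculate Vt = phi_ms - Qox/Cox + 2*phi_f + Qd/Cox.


Step 1: Vt = phi_ms - Qox/Cox + 2*phi_f + Qd/Cox
Step 2: Vt = -0.23 - 0.0624 + 2*0.31 + 0.0384
Step 3: Vt = -0.23 - 0.0624 + 0.62 + 0.0384
Step 4: Vt = 0.366 V

0.366


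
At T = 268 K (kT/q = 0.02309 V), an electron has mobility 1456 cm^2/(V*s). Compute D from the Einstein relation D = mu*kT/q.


Step 1: D = mu * (kT/q)
Step 2: D = 1456 * 0.02309
Step 3: D = 33.62 cm^2/s

33.62


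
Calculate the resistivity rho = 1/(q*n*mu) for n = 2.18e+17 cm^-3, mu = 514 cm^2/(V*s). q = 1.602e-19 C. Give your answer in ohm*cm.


Step 1: sigma = q * n * mu = 1.602e-19 * 2.18e+17 * 514 = 1.79507e+01 S/cm
Step 2: rho = 1 / sigma = 1 / 1.79507e+01 = 0.05571 ohm*cm

0.05571


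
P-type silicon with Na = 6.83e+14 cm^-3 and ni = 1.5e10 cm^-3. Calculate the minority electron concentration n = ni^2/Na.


Step 1: Majority hole concentration p ≈ Na = 6.83e+14 cm^-3
Step 2: n = ni^2 / Na = (1.5e10)^2 / 6.83e+14
Step 3: n = 3.29e+05 cm^-3

3.29e+05
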